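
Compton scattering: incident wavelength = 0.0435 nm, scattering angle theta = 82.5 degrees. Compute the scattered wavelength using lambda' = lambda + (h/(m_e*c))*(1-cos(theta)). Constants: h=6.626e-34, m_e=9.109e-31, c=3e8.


Compton wavelength: h/(m_e*c) = 2.4247e-12 m
d_lambda = 2.4247e-12 * (1 - cos(82.5 deg))
= 2.4247e-12 * 0.869474
= 2.1082e-12 m = 0.002108 nm
lambda' = 0.0435 + 0.002108
= 0.045608 nm

0.045608


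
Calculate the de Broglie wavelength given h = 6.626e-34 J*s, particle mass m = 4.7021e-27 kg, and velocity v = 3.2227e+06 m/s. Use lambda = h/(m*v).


lambda = h / (m * v)
= 6.626e-34 / (4.7021e-27 * 3.2227e+06)
= 6.626e-34 / 1.5153e-20
= 4.3726e-14 m

4.3726e-14


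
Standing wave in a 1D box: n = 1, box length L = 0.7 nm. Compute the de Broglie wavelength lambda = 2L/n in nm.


lambda = 2L / n
= 2 * 0.7 / 1
= 1.4 / 1
= 1.4 nm

1.4


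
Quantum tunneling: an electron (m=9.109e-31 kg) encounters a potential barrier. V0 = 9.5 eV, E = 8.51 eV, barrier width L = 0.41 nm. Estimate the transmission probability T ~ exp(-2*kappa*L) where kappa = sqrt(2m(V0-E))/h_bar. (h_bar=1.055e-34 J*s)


V0 - E = 0.99 eV = 1.5860e-19 J
kappa = sqrt(2 * m * (V0-E)) / h_bar
= sqrt(2 * 9.109e-31 * 1.5860e-19) / 1.055e-34
= 5.0950e+09 /m
2*kappa*L = 2 * 5.0950e+09 * 0.41e-9
= 4.1779
T = exp(-4.1779) = 1.533029e-02

1.533029e-02


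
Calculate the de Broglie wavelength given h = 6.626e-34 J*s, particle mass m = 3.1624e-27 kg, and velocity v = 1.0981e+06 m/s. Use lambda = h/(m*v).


lambda = h / (m * v)
= 6.626e-34 / (3.1624e-27 * 1.0981e+06)
= 6.626e-34 / 3.4726e-21
= 1.9081e-13 m

1.9081e-13


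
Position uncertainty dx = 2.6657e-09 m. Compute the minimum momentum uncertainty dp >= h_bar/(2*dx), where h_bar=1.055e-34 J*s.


dp = h_bar / (2 * dx)
= 1.055e-34 / (2 * 2.6657e-09)
= 1.055e-34 / 5.3314e-09
= 1.9788e-26 kg*m/s

1.9788e-26


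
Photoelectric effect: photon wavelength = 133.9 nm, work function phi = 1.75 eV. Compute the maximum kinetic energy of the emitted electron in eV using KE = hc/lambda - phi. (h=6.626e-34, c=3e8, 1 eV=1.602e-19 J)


E_photon = hc / lambda
= (6.626e-34)(3e8) / (133.9e-9)
= 1.4845e-18 J
= 9.2668 eV
KE = E_photon - phi
= 9.2668 - 1.75
= 7.5168 eV

7.5168


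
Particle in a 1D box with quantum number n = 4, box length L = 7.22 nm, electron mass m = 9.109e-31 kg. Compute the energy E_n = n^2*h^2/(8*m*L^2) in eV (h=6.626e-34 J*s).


E = n^2 * h^2 / (8 * m * L^2)
= 4^2 * (6.626e-34)^2 / (8 * 9.109e-31 * (7.22e-9)^2)
= 16 * 4.3904e-67 / (8 * 9.109e-31 * 5.2128e-17)
= 1.8492e-20 J
= 0.1154 eV

0.1154


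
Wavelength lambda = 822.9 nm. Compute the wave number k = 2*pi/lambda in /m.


k = 2 * pi / lambda
= 6.2832 / (822.9e-9)
= 6.2832 / 8.2290e-07
= 7.6354e+06 /m

7.6354e+06


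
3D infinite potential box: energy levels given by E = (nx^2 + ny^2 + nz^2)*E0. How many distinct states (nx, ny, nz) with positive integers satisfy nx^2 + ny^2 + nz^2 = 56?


Enumerate all (nx, ny, nz) with nx^2 + ny^2 + nz^2 = 56:
(2,4,6)
(2,6,4)
(4,2,6)
(4,6,2)
(6,2,4)
(6,4,2)
Total degeneracy = 6

6


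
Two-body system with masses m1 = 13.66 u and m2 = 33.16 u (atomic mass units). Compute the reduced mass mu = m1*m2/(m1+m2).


mu = m1 * m2 / (m1 + m2)
= 13.66 * 33.16 / (13.66 + 33.16)
= 452.9656 / 46.82
= 9.6746 u

9.6746


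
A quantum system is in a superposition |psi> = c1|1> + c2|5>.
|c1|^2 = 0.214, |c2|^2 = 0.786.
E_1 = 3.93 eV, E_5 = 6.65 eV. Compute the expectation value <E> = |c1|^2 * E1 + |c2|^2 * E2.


<E> = |c1|^2 * E1 + |c2|^2 * E2
= 0.214 * 3.93 + 0.786 * 6.65
= 0.841 + 5.2269
= 6.0679 eV

6.0679


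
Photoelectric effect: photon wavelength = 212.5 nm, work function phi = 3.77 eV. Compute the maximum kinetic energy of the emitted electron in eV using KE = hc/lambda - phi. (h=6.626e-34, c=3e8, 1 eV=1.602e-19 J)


E_photon = hc / lambda
= (6.626e-34)(3e8) / (212.5e-9)
= 9.3544e-19 J
= 5.8392 eV
KE = E_photon - phi
= 5.8392 - 3.77
= 2.0692 eV

2.0692


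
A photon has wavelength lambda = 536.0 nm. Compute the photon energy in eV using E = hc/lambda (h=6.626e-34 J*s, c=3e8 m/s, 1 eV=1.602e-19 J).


E = hc / lambda
= (6.626e-34)(3e8) / (536.0e-9)
= 1.9878e-25 / 5.3600e-07
= 3.7086e-19 J
Converting to eV: 3.7086e-19 / 1.602e-19
= 2.315 eV

2.315


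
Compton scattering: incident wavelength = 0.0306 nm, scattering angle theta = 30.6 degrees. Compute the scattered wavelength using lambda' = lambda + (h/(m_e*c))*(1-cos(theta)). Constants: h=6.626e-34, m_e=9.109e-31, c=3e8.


Compton wavelength: h/(m_e*c) = 2.4247e-12 m
d_lambda = 2.4247e-12 * (1 - cos(30.6 deg))
= 2.4247e-12 * 0.139258
= 3.3766e-13 m = 0.000338 nm
lambda' = 0.0306 + 0.000338
= 0.030938 nm

0.030938


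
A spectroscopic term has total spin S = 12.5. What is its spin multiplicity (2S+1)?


Spin multiplicity = 2S + 1
= 2 * 12.5 + 1
= 25.0 + 1
= 26

26


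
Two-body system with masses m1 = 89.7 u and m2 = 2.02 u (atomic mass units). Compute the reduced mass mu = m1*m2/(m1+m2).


mu = m1 * m2 / (m1 + m2)
= 89.7 * 2.02 / (89.7 + 2.02)
= 181.194 / 91.72
= 1.9755 u

1.9755


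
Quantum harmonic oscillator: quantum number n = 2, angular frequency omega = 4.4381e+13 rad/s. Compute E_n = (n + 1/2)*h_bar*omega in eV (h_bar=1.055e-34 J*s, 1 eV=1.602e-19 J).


E = (n + 1/2) * h_bar * omega
= (2 + 0.5) * 1.055e-34 * 4.4381e+13
= 2.5 * 4.6822e-21
= 1.1705e-20 J
= 0.0731 eV

0.0731


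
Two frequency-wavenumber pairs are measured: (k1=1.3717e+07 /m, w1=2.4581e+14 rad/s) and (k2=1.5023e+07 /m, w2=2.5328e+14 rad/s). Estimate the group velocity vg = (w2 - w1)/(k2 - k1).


vg = (w2 - w1) / (k2 - k1)
= (2.5328e+14 - 2.4581e+14) / (1.5023e+07 - 1.3717e+07)
= 7.4700e+12 / 1.3060e+06
= 5.7198e+06 m/s

5.7198e+06


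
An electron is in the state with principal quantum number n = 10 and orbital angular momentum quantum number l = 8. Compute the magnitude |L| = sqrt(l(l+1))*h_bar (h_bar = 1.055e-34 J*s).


L = sqrt(l*(l+1)) * h_bar
= sqrt(8 * 9) * 1.055e-34
= sqrt(72) * 1.055e-34
= 8.4853 * 1.055e-34
= 8.9520e-34 J*s

8.9520e-34


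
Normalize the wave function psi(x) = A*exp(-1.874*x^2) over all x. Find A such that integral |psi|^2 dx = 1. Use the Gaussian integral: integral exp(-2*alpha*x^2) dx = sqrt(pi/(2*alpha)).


integral |psi|^2 dx = A^2 * sqrt(pi/(2*alpha)) = 1
A^2 = sqrt(2*alpha/pi)
= sqrt(2 * 1.874 / pi)
= 1.092257
A = sqrt(1.092257)
= 1.0451

1.0451


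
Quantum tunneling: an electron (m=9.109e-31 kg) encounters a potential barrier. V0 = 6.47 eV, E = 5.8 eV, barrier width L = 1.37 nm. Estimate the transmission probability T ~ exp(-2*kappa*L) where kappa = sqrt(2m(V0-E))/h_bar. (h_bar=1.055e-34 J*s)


V0 - E = 0.67 eV = 1.0733e-19 J
kappa = sqrt(2 * m * (V0-E)) / h_bar
= sqrt(2 * 9.109e-31 * 1.0733e-19) / 1.055e-34
= 4.1915e+09 /m
2*kappa*L = 2 * 4.1915e+09 * 1.37e-9
= 11.4846
T = exp(-11.4846) = 1.028697e-05

1.028697e-05


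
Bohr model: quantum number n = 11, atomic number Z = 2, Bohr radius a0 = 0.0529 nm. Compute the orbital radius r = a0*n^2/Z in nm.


r = a0 * n^2 / Z
= 0.0529 * 11^2 / 2
= 0.0529 * 121 / 2
= 3.2005 nm

3.2005


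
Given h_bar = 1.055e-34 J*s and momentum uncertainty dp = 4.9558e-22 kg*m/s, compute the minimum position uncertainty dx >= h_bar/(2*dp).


dx = h_bar / (2 * dp)
= 1.055e-34 / (2 * 4.9558e-22)
= 1.055e-34 / 9.9116e-22
= 1.0644e-13 m

1.0644e-13


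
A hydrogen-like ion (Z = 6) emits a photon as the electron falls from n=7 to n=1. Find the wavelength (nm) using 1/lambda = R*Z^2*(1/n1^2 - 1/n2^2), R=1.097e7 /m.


1/lambda = R * Z^2 * (1/n1^2 - 1/n2^2)
= 1.097e7 * 6^2 * (1/1^2 - 1/7^2)
= 1.097e7 * 36 * (1.0 - 0.020408)
= 3.8686e+08 /m
lambda = 1 / 3.8686e+08
= 2.5849 nm

2.5849


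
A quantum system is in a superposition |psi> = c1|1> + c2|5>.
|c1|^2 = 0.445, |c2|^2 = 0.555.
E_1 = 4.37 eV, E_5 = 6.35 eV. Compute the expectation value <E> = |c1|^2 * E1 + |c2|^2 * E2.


<E> = |c1|^2 * E1 + |c2|^2 * E2
= 0.445 * 4.37 + 0.555 * 6.35
= 1.9446 + 3.5243
= 5.4689 eV

5.4689


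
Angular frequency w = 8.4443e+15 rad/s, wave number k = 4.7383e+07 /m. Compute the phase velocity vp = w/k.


vp = w / k
= 8.4443e+15 / 4.7383e+07
= 1.7821e+08 m/s

1.7821e+08


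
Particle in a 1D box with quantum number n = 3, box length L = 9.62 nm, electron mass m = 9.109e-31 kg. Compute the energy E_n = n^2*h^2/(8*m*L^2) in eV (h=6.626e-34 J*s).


E = n^2 * h^2 / (8 * m * L^2)
= 3^2 * (6.626e-34)^2 / (8 * 9.109e-31 * (9.62e-9)^2)
= 9 * 4.3904e-67 / (8 * 9.109e-31 * 9.2544e-17)
= 5.8591e-21 J
= 0.0366 eV

0.0366


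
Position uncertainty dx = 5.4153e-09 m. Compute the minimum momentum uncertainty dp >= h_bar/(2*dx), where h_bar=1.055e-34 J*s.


dp = h_bar / (2 * dx)
= 1.055e-34 / (2 * 5.4153e-09)
= 1.055e-34 / 1.0831e-08
= 9.7409e-27 kg*m/s

9.7409e-27


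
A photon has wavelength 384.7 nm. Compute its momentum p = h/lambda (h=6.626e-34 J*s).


p = h / lambda
= 6.626e-34 / (384.7e-9)
= 6.626e-34 / 3.8470e-07
= 1.7224e-27 kg*m/s

1.7224e-27


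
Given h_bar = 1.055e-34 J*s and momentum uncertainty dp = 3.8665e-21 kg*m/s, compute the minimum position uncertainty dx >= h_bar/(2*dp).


dx = h_bar / (2 * dp)
= 1.055e-34 / (2 * 3.8665e-21)
= 1.055e-34 / 7.7330e-21
= 1.3643e-14 m

1.3643e-14


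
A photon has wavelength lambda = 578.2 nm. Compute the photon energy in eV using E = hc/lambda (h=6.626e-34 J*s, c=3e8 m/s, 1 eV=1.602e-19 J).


E = hc / lambda
= (6.626e-34)(3e8) / (578.2e-9)
= 1.9878e-25 / 5.7820e-07
= 3.4379e-19 J
Converting to eV: 3.4379e-19 / 1.602e-19
= 2.146 eV

2.146


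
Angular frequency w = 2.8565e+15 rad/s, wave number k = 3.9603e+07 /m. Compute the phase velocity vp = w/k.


vp = w / k
= 2.8565e+15 / 3.9603e+07
= 7.2128e+07 m/s

7.2128e+07


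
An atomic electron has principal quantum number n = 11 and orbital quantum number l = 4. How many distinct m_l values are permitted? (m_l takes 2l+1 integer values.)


m_l ranges from -l to +l in integer steps
So m_l goes from -4 to +4
Count = 2l + 1 = 2*4 + 1
= 9

9


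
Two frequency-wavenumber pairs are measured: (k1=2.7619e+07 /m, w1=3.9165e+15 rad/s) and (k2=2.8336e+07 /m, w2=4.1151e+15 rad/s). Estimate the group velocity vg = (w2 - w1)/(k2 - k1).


vg = (w2 - w1) / (k2 - k1)
= (4.1151e+15 - 3.9165e+15) / (2.8336e+07 - 2.7619e+07)
= 1.9860e+14 / 7.1700e+05
= 2.7699e+08 m/s

2.7699e+08


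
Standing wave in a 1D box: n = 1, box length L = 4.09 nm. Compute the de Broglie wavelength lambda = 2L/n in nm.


lambda = 2L / n
= 2 * 4.09 / 1
= 8.18 / 1
= 8.18 nm

8.18


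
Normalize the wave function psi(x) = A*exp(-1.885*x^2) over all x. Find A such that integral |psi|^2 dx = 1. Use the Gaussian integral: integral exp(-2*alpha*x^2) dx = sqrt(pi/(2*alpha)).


integral |psi|^2 dx = A^2 * sqrt(pi/(2*alpha)) = 1
A^2 = sqrt(2*alpha/pi)
= sqrt(2 * 1.885 / pi)
= 1.095458
A = sqrt(1.095458)
= 1.0466

1.0466


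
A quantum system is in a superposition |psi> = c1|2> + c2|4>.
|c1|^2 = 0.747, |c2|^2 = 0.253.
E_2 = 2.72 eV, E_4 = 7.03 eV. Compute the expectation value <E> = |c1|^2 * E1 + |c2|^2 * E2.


<E> = |c1|^2 * E1 + |c2|^2 * E2
= 0.747 * 2.72 + 0.253 * 7.03
= 2.0318 + 1.7786
= 3.8104 eV

3.8104


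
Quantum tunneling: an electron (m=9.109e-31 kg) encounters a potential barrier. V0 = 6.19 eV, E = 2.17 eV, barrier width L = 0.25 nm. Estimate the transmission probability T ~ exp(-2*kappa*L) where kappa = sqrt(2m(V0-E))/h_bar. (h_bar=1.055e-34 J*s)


V0 - E = 4.02 eV = 6.4400e-19 J
kappa = sqrt(2 * m * (V0-E)) / h_bar
= sqrt(2 * 9.109e-31 * 6.4400e-19) / 1.055e-34
= 1.0267e+10 /m
2*kappa*L = 2 * 1.0267e+10 * 0.25e-9
= 5.1335
T = exp(-5.1335) = 5.895986e-03

5.895986e-03


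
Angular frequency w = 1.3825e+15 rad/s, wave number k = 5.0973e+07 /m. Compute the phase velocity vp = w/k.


vp = w / k
= 1.3825e+15 / 5.0973e+07
= 2.7122e+07 m/s

2.7122e+07


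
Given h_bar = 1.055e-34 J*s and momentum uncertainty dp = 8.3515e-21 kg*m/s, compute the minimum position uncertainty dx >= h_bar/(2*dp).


dx = h_bar / (2 * dp)
= 1.055e-34 / (2 * 8.3515e-21)
= 1.055e-34 / 1.6703e-20
= 6.3162e-15 m

6.3162e-15


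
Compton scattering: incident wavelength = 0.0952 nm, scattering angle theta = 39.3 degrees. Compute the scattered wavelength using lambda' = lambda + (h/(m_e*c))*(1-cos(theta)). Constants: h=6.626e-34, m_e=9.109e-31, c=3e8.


Compton wavelength: h/(m_e*c) = 2.4247e-12 m
d_lambda = 2.4247e-12 * (1 - cos(39.3 deg))
= 2.4247e-12 * 0.22616
= 5.4837e-13 m = 0.000548 nm
lambda' = 0.0952 + 0.000548
= 0.095748 nm

0.095748


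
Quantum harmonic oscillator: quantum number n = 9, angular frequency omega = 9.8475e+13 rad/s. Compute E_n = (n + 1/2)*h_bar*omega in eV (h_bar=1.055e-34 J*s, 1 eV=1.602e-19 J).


E = (n + 1/2) * h_bar * omega
= (9 + 0.5) * 1.055e-34 * 9.8475e+13
= 9.5 * 1.0389e-20
= 9.8697e-20 J
= 0.6161 eV

0.6161


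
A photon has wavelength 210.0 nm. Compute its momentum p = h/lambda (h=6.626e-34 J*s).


p = h / lambda
= 6.626e-34 / (210.0e-9)
= 6.626e-34 / 2.1000e-07
= 3.1552e-27 kg*m/s

3.1552e-27


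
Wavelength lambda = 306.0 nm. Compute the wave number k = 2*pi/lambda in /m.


k = 2 * pi / lambda
= 6.2832 / (306.0e-9)
= 6.2832 / 3.0600e-07
= 2.0533e+07 /m

2.0533e+07


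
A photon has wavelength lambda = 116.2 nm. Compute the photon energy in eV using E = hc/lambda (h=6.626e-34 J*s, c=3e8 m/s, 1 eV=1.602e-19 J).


E = hc / lambda
= (6.626e-34)(3e8) / (116.2e-9)
= 1.9878e-25 / 1.1620e-07
= 1.7107e-18 J
Converting to eV: 1.7107e-18 / 1.602e-19
= 10.6783 eV

10.6783


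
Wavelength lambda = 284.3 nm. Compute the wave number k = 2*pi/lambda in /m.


k = 2 * pi / lambda
= 6.2832 / (284.3e-9)
= 6.2832 / 2.8430e-07
= 2.2101e+07 /m

2.2101e+07


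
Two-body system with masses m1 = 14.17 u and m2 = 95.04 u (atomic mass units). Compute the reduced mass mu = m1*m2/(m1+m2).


mu = m1 * m2 / (m1 + m2)
= 14.17 * 95.04 / (14.17 + 95.04)
= 1346.7168 / 109.21
= 12.3314 u

12.3314


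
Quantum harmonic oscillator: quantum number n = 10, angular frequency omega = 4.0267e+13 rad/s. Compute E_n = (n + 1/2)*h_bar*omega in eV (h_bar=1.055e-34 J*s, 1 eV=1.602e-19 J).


E = (n + 1/2) * h_bar * omega
= (10 + 0.5) * 1.055e-34 * 4.0267e+13
= 10.5 * 4.2482e-21
= 4.4606e-20 J
= 0.2784 eV

0.2784


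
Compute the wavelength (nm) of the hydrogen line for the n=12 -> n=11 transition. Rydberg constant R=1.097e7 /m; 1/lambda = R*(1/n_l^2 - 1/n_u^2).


1/lambda = R * (1/n_l^2 - 1/n_u^2)
= 1.097e7 * (1/11^2 - 1/12^2)
= 1.097e7 * (0.008264 - 0.006944)
= 1.097e7 * 0.00132
= 1.4481e+04 /m
lambda = 1 / 1.4481e+04 = 69057.905 nm

69057.905


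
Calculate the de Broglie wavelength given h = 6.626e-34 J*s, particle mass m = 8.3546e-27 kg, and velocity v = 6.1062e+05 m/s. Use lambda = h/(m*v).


lambda = h / (m * v)
= 6.626e-34 / (8.3546e-27 * 6.1062e+05)
= 6.626e-34 / 5.1015e-21
= 1.2988e-13 m

1.2988e-13


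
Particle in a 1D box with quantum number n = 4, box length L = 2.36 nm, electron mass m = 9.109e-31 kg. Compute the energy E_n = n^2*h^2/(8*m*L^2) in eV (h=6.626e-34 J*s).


E = n^2 * h^2 / (8 * m * L^2)
= 4^2 * (6.626e-34)^2 / (8 * 9.109e-31 * (2.36e-9)^2)
= 16 * 4.3904e-67 / (8 * 9.109e-31 * 5.5696e-18)
= 1.7308e-19 J
= 1.0804 eV

1.0804


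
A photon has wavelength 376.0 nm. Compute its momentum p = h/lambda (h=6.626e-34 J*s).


p = h / lambda
= 6.626e-34 / (376.0e-9)
= 6.626e-34 / 3.7600e-07
= 1.7622e-27 kg*m/s

1.7622e-27


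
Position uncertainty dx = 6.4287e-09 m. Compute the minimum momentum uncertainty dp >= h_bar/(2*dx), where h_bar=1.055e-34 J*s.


dp = h_bar / (2 * dx)
= 1.055e-34 / (2 * 6.4287e-09)
= 1.055e-34 / 1.2857e-08
= 8.2054e-27 kg*m/s

8.2054e-27


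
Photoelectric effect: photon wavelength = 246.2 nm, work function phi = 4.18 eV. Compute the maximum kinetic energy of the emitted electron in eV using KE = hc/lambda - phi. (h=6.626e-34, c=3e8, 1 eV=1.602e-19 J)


E_photon = hc / lambda
= (6.626e-34)(3e8) / (246.2e-9)
= 8.0739e-19 J
= 5.0399 eV
KE = E_photon - phi
= 5.0399 - 4.18
= 0.8599 eV

0.8599


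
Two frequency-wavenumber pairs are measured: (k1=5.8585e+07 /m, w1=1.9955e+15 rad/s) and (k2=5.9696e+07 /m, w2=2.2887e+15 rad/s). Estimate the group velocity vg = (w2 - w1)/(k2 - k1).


vg = (w2 - w1) / (k2 - k1)
= (2.2887e+15 - 1.9955e+15) / (5.9696e+07 - 5.8585e+07)
= 2.9320e+14 / 1.1110e+06
= 2.6391e+08 m/s

2.6391e+08


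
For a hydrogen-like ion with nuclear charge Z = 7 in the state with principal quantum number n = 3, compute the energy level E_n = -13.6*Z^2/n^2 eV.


E_n = -13.6 * Z^2 / n^2
= -13.6 * 7^2 / 3^2
= -13.6 * 49 / 9
= -74.0444 eV

-74.0444


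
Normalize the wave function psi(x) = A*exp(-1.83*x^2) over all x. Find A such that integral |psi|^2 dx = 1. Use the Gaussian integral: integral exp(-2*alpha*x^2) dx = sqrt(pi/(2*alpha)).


integral |psi|^2 dx = A^2 * sqrt(pi/(2*alpha)) = 1
A^2 = sqrt(2*alpha/pi)
= sqrt(2 * 1.83 / pi)
= 1.079358
A = sqrt(1.079358)
= 1.0389

1.0389


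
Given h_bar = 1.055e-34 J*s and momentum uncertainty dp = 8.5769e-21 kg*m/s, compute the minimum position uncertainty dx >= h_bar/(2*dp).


dx = h_bar / (2 * dp)
= 1.055e-34 / (2 * 8.5769e-21)
= 1.055e-34 / 1.7154e-20
= 6.1502e-15 m

6.1502e-15


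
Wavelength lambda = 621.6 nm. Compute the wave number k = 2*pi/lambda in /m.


k = 2 * pi / lambda
= 6.2832 / (621.6e-9)
= 6.2832 / 6.2160e-07
= 1.0108e+07 /m

1.0108e+07


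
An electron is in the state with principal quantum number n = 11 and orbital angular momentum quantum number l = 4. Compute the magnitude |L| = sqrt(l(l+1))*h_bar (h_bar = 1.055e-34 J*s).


L = sqrt(l*(l+1)) * h_bar
= sqrt(4 * 5) * 1.055e-34
= sqrt(20) * 1.055e-34
= 4.4721 * 1.055e-34
= 4.7181e-34 J*s

4.7181e-34


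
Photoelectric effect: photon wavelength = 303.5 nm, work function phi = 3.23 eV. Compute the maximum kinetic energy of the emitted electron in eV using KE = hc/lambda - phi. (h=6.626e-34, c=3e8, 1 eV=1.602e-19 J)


E_photon = hc / lambda
= (6.626e-34)(3e8) / (303.5e-9)
= 6.5496e-19 J
= 4.0884 eV
KE = E_photon - phi
= 4.0884 - 3.23
= 0.8584 eV

0.8584


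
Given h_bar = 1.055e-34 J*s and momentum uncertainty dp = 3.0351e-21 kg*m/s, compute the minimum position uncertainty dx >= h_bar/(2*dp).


dx = h_bar / (2 * dp)
= 1.055e-34 / (2 * 3.0351e-21)
= 1.055e-34 / 6.0702e-21
= 1.7380e-14 m

1.7380e-14


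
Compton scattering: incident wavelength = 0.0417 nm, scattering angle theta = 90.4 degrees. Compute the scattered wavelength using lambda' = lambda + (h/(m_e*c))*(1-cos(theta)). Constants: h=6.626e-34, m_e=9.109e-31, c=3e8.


Compton wavelength: h/(m_e*c) = 2.4247e-12 m
d_lambda = 2.4247e-12 * (1 - cos(90.4 deg))
= 2.4247e-12 * 1.006981
= 2.4416e-12 m = 0.002442 nm
lambda' = 0.0417 + 0.002442
= 0.044142 nm

0.044142


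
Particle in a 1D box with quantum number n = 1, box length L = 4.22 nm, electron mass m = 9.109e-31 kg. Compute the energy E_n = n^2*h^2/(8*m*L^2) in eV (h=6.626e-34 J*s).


E = n^2 * h^2 / (8 * m * L^2)
= 1^2 * (6.626e-34)^2 / (8 * 9.109e-31 * (4.22e-9)^2)
= 1 * 4.3904e-67 / (8 * 9.109e-31 * 1.7808e-17)
= 3.3831e-21 J
= 0.0211 eV

0.0211


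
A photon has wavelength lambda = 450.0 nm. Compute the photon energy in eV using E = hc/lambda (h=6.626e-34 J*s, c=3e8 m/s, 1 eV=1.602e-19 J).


E = hc / lambda
= (6.626e-34)(3e8) / (450.0e-9)
= 1.9878e-25 / 4.5000e-07
= 4.4173e-19 J
Converting to eV: 4.4173e-19 / 1.602e-19
= 2.7574 eV

2.7574


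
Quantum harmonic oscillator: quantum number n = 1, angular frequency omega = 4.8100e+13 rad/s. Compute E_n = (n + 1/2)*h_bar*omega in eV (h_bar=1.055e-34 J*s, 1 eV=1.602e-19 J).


E = (n + 1/2) * h_bar * omega
= (1 + 0.5) * 1.055e-34 * 4.8100e+13
= 1.5 * 5.0745e-21
= 7.6118e-21 J
= 0.0475 eV

0.0475


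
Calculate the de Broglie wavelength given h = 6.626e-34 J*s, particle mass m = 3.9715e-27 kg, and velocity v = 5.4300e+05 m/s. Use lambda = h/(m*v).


lambda = h / (m * v)
= 6.626e-34 / (3.9715e-27 * 5.4300e+05)
= 6.626e-34 / 2.1565e-21
= 3.0725e-13 m

3.0725e-13


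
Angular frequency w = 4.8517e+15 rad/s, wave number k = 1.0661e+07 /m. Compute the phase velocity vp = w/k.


vp = w / k
= 4.8517e+15 / 1.0661e+07
= 4.5509e+08 m/s

4.5509e+08


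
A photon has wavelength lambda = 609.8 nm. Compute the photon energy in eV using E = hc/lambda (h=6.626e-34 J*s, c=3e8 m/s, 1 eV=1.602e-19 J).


E = hc / lambda
= (6.626e-34)(3e8) / (609.8e-9)
= 1.9878e-25 / 6.0980e-07
= 3.2598e-19 J
Converting to eV: 3.2598e-19 / 1.602e-19
= 2.0348 eV

2.0348


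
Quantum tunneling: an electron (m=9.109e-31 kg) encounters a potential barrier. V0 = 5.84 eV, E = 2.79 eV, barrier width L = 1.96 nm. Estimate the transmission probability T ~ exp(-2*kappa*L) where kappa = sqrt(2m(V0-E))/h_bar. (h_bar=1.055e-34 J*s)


V0 - E = 3.05 eV = 4.8861e-19 J
kappa = sqrt(2 * m * (V0-E)) / h_bar
= sqrt(2 * 9.109e-31 * 4.8861e-19) / 1.055e-34
= 8.9429e+09 /m
2*kappa*L = 2 * 8.9429e+09 * 1.96e-9
= 35.0562
T = exp(-35.0562) = 5.960401e-16

5.960401e-16


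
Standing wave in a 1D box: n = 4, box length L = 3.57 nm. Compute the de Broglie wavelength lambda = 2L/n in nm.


lambda = 2L / n
= 2 * 3.57 / 4
= 7.14 / 4
= 1.785 nm

1.785


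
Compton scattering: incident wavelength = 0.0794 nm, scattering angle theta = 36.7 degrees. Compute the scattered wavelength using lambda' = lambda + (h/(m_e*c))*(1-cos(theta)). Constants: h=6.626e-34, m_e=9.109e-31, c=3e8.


Compton wavelength: h/(m_e*c) = 2.4247e-12 m
d_lambda = 2.4247e-12 * (1 - cos(36.7 deg))
= 2.4247e-12 * 0.198224
= 4.8064e-13 m = 0.000481 nm
lambda' = 0.0794 + 0.000481
= 0.079881 nm

0.079881


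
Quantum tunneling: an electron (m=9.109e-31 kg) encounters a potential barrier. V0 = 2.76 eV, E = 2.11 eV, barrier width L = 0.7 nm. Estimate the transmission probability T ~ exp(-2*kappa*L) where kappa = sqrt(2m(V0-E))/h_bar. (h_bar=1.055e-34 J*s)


V0 - E = 0.65 eV = 1.0413e-19 J
kappa = sqrt(2 * m * (V0-E)) / h_bar
= sqrt(2 * 9.109e-31 * 1.0413e-19) / 1.055e-34
= 4.1284e+09 /m
2*kappa*L = 2 * 4.1284e+09 * 0.7e-9
= 5.7798
T = exp(-5.7798) = 3.089290e-03

3.089290e-03


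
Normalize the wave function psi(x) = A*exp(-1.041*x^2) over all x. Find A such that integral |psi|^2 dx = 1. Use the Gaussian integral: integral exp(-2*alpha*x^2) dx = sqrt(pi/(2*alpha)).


integral |psi|^2 dx = A^2 * sqrt(pi/(2*alpha)) = 1
A^2 = sqrt(2*alpha/pi)
= sqrt(2 * 1.041 / pi)
= 0.814077
A = sqrt(0.814077)
= 0.9023

0.9023


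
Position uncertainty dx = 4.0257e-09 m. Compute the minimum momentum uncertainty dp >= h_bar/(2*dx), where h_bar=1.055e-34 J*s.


dp = h_bar / (2 * dx)
= 1.055e-34 / (2 * 4.0257e-09)
= 1.055e-34 / 8.0514e-09
= 1.3103e-26 kg*m/s

1.3103e-26


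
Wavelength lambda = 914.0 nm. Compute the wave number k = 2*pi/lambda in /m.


k = 2 * pi / lambda
= 6.2832 / (914.0e-9)
= 6.2832 / 9.1400e-07
= 6.8744e+06 /m

6.8744e+06


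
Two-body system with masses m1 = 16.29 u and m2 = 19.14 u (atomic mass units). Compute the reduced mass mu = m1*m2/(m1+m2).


mu = m1 * m2 / (m1 + m2)
= 16.29 * 19.14 / (16.29 + 19.14)
= 311.7906 / 35.43
= 8.8002 u

8.8002


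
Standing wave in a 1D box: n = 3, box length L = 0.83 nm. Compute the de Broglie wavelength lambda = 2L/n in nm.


lambda = 2L / n
= 2 * 0.83 / 3
= 1.66 / 3
= 0.5533 nm

0.5533


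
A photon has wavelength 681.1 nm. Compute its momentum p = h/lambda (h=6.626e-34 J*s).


p = h / lambda
= 6.626e-34 / (681.1e-9)
= 6.626e-34 / 6.8110e-07
= 9.7284e-28 kg*m/s

9.7284e-28


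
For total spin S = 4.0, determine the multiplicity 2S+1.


Spin multiplicity = 2S + 1
= 2 * 4.0 + 1
= 8.0 + 1
= 9

9


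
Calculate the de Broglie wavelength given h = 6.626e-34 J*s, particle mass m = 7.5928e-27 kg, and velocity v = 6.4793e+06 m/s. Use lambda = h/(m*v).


lambda = h / (m * v)
= 6.626e-34 / (7.5928e-27 * 6.4793e+06)
= 6.626e-34 / 4.9196e-20
= 1.3469e-14 m

1.3469e-14


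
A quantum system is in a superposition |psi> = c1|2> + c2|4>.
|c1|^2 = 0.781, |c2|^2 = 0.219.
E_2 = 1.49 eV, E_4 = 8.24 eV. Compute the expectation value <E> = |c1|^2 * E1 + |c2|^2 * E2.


<E> = |c1|^2 * E1 + |c2|^2 * E2
= 0.781 * 1.49 + 0.219 * 8.24
= 1.1637 + 1.8046
= 2.9683 eV

2.9683


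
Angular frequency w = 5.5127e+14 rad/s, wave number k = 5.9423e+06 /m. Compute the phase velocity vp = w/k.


vp = w / k
= 5.5127e+14 / 5.9423e+06
= 9.2770e+07 m/s

9.2770e+07


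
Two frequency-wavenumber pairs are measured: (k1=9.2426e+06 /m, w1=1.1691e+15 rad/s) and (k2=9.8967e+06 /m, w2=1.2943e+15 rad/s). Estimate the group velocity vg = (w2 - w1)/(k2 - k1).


vg = (w2 - w1) / (k2 - k1)
= (1.2943e+15 - 1.1691e+15) / (9.8967e+06 - 9.2426e+06)
= 1.2520e+14 / 6.5410e+05
= 1.9141e+08 m/s

1.9141e+08


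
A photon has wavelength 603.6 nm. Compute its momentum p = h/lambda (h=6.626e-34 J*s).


p = h / lambda
= 6.626e-34 / (603.6e-9)
= 6.626e-34 / 6.0360e-07
= 1.0977e-27 kg*m/s

1.0977e-27


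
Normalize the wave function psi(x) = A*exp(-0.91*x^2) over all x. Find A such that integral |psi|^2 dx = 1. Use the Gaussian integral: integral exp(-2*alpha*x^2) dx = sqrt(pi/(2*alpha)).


integral |psi|^2 dx = A^2 * sqrt(pi/(2*alpha)) = 1
A^2 = sqrt(2*alpha/pi)
= sqrt(2 * 0.91 / pi)
= 0.761133
A = sqrt(0.761133)
= 0.8724

0.8724


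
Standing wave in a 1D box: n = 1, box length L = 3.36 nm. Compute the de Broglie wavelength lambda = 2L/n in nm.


lambda = 2L / n
= 2 * 3.36 / 1
= 6.72 / 1
= 6.72 nm

6.72


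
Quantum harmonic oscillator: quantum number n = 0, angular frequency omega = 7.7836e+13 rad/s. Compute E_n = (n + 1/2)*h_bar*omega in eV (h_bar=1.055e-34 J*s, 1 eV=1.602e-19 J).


E = (n + 1/2) * h_bar * omega
= (0 + 0.5) * 1.055e-34 * 7.7836e+13
= 0.5 * 8.2117e-21
= 4.1058e-21 J
= 0.0256 eV

0.0256


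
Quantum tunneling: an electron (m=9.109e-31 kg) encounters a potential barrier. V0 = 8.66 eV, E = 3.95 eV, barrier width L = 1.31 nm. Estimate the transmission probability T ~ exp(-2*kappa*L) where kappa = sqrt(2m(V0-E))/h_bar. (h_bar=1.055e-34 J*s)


V0 - E = 4.71 eV = 7.5454e-19 J
kappa = sqrt(2 * m * (V0-E)) / h_bar
= sqrt(2 * 9.109e-31 * 7.5454e-19) / 1.055e-34
= 1.1113e+10 /m
2*kappa*L = 2 * 1.1113e+10 * 1.31e-9
= 29.1166
T = exp(-29.1166) = 2.263678e-13

2.263678e-13


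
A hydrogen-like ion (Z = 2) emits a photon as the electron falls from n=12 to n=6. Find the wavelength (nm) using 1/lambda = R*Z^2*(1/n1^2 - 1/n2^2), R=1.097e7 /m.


1/lambda = R * Z^2 * (1/n1^2 - 1/n2^2)
= 1.097e7 * 2^2 * (1/6^2 - 1/12^2)
= 1.097e7 * 4 * (0.027778 - 0.006944)
= 9.1417e+05 /m
lambda = 1 / 9.1417e+05
= 1093.8924 nm

1093.8924


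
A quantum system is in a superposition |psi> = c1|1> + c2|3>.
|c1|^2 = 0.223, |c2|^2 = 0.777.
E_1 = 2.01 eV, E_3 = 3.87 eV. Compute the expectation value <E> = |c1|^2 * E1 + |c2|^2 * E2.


<E> = |c1|^2 * E1 + |c2|^2 * E2
= 0.223 * 2.01 + 0.777 * 3.87
= 0.4482 + 3.007
= 3.4552 eV

3.4552


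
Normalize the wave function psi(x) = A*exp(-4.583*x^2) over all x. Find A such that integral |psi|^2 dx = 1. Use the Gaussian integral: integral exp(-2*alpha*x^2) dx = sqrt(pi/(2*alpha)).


integral |psi|^2 dx = A^2 * sqrt(pi/(2*alpha)) = 1
A^2 = sqrt(2*alpha/pi)
= sqrt(2 * 4.583 / pi)
= 1.708107
A = sqrt(1.708107)
= 1.3069

1.3069


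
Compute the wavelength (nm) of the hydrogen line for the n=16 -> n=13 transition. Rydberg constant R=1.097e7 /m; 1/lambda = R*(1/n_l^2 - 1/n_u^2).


1/lambda = R * (1/n_l^2 - 1/n_u^2)
= 1.097e7 * (1/13^2 - 1/16^2)
= 1.097e7 * (0.005917 - 0.003906)
= 1.097e7 * 0.002011
= 2.2060e+04 /m
lambda = 1 / 2.2060e+04 = 45331.573 nm

45331.573


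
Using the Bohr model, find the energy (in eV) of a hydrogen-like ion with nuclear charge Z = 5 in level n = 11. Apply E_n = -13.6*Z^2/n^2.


E_n = -13.6 * Z^2 / n^2
= -13.6 * 5^2 / 11^2
= -13.6 * 25 / 121
= -2.8099 eV

-2.8099


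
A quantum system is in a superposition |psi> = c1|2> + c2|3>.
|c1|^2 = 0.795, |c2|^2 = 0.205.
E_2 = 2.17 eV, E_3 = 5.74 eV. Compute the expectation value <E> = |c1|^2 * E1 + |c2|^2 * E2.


<E> = |c1|^2 * E1 + |c2|^2 * E2
= 0.795 * 2.17 + 0.205 * 5.74
= 1.7251 + 1.1767
= 2.9019 eV

2.9019


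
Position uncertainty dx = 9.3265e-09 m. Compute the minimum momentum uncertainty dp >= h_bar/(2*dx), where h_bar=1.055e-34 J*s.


dp = h_bar / (2 * dx)
= 1.055e-34 / (2 * 9.3265e-09)
= 1.055e-34 / 1.8653e-08
= 5.6559e-27 kg*m/s

5.6559e-27


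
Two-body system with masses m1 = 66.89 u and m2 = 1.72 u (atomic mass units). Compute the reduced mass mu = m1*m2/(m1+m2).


mu = m1 * m2 / (m1 + m2)
= 66.89 * 1.72 / (66.89 + 1.72)
= 115.0508 / 68.61
= 1.6769 u

1.6769


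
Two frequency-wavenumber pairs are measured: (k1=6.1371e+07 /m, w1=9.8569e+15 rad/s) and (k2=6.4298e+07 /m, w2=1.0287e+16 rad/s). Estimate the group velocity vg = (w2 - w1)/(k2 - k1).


vg = (w2 - w1) / (k2 - k1)
= (1.0287e+16 - 9.8569e+15) / (6.4298e+07 - 6.1371e+07)
= 4.3010e+14 / 2.9270e+06
= 1.4694e+08 m/s

1.4694e+08


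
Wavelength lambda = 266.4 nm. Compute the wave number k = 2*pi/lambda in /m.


k = 2 * pi / lambda
= 6.2832 / (266.4e-9)
= 6.2832 / 2.6640e-07
= 2.3586e+07 /m

2.3586e+07


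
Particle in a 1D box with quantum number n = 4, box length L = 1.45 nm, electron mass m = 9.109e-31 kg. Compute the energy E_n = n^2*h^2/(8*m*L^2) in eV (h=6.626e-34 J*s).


E = n^2 * h^2 / (8 * m * L^2)
= 4^2 * (6.626e-34)^2 / (8 * 9.109e-31 * (1.45e-9)^2)
= 16 * 4.3904e-67 / (8 * 9.109e-31 * 2.1025e-18)
= 4.5849e-19 J
= 2.862 eV

2.862


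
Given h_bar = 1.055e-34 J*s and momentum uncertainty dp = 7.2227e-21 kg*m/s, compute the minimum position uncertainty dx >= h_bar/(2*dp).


dx = h_bar / (2 * dp)
= 1.055e-34 / (2 * 7.2227e-21)
= 1.055e-34 / 1.4445e-20
= 7.3034e-15 m

7.3034e-15


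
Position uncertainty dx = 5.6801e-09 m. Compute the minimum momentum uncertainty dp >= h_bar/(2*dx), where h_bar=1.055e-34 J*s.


dp = h_bar / (2 * dx)
= 1.055e-34 / (2 * 5.6801e-09)
= 1.055e-34 / 1.1360e-08
= 9.2868e-27 kg*m/s

9.2868e-27


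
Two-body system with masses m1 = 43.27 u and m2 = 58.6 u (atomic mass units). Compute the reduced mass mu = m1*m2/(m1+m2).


mu = m1 * m2 / (m1 + m2)
= 43.27 * 58.6 / (43.27 + 58.6)
= 2535.622 / 101.87
= 24.8908 u

24.8908


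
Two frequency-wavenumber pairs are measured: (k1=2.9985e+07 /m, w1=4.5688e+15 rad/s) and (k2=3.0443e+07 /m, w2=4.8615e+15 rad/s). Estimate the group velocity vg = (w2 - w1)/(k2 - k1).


vg = (w2 - w1) / (k2 - k1)
= (4.8615e+15 - 4.5688e+15) / (3.0443e+07 - 2.9985e+07)
= 2.9270e+14 / 4.5800e+05
= 6.3908e+08 m/s

6.3908e+08


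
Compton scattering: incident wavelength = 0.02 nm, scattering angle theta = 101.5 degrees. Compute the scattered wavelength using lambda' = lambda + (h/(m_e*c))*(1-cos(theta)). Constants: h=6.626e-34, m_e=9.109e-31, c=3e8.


Compton wavelength: h/(m_e*c) = 2.4247e-12 m
d_lambda = 2.4247e-12 * (1 - cos(101.5 deg))
= 2.4247e-12 * 1.199368
= 2.9081e-12 m = 0.002908 nm
lambda' = 0.02 + 0.002908
= 0.022908 nm

0.022908


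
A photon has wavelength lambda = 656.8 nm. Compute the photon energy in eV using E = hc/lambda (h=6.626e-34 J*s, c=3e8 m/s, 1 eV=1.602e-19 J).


E = hc / lambda
= (6.626e-34)(3e8) / (656.8e-9)
= 1.9878e-25 / 6.5680e-07
= 3.0265e-19 J
Converting to eV: 3.0265e-19 / 1.602e-19
= 1.8892 eV

1.8892


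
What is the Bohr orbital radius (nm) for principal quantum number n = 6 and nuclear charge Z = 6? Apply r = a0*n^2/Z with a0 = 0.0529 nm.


r = a0 * n^2 / Z
= 0.0529 * 6^2 / 6
= 0.0529 * 36 / 6
= 0.3174 nm

0.3174


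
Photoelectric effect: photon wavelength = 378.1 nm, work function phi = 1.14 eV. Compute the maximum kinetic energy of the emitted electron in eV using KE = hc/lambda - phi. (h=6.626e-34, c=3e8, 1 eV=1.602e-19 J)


E_photon = hc / lambda
= (6.626e-34)(3e8) / (378.1e-9)
= 5.2573e-19 J
= 3.2817 eV
KE = E_photon - phi
= 3.2817 - 1.14
= 2.1417 eV

2.1417


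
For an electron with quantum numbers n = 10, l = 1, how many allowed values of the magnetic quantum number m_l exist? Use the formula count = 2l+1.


m_l ranges from -l to +l in integer steps
So m_l goes from -1 to +1
Count = 2l + 1 = 2*1 + 1
= 3

3


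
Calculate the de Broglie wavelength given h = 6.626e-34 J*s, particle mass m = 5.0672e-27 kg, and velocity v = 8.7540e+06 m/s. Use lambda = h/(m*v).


lambda = h / (m * v)
= 6.626e-34 / (5.0672e-27 * 8.7540e+06)
= 6.626e-34 / 4.4358e-20
= 1.4937e-14 m

1.4937e-14


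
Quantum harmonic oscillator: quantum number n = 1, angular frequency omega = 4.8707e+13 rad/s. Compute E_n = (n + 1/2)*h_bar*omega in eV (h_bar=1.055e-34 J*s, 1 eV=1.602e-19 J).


E = (n + 1/2) * h_bar * omega
= (1 + 0.5) * 1.055e-34 * 4.8707e+13
= 1.5 * 5.1386e-21
= 7.7079e-21 J
= 0.0481 eV

0.0481


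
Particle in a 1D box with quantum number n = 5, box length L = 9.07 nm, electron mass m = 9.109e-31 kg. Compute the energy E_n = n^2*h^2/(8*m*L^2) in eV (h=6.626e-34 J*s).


E = n^2 * h^2 / (8 * m * L^2)
= 5^2 * (6.626e-34)^2 / (8 * 9.109e-31 * (9.07e-9)^2)
= 25 * 4.3904e-67 / (8 * 9.109e-31 * 8.2265e-17)
= 1.8309e-20 J
= 0.1143 eV

0.1143


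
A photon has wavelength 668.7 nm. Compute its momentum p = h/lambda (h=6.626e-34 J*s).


p = h / lambda
= 6.626e-34 / (668.7e-9)
= 6.626e-34 / 6.6870e-07
= 9.9088e-28 kg*m/s

9.9088e-28


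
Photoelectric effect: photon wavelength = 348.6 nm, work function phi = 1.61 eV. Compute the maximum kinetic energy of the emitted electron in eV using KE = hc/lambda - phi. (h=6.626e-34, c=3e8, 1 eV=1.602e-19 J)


E_photon = hc / lambda
= (6.626e-34)(3e8) / (348.6e-9)
= 5.7022e-19 J
= 3.5594 eV
KE = E_photon - phi
= 3.5594 - 1.61
= 1.9494 eV

1.9494


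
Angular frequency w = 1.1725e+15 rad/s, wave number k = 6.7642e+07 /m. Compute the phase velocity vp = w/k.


vp = w / k
= 1.1725e+15 / 6.7642e+07
= 1.7334e+07 m/s

1.7334e+07


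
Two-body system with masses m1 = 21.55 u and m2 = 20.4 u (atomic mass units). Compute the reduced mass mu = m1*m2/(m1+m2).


mu = m1 * m2 / (m1 + m2)
= 21.55 * 20.4 / (21.55 + 20.4)
= 439.62 / 41.95
= 10.4796 u

10.4796


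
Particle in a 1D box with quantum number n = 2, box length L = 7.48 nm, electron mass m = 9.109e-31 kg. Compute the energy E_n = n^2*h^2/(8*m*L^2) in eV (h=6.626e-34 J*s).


E = n^2 * h^2 / (8 * m * L^2)
= 2^2 * (6.626e-34)^2 / (8 * 9.109e-31 * (7.48e-9)^2)
= 4 * 4.3904e-67 / (8 * 9.109e-31 * 5.5950e-17)
= 4.3072e-21 J
= 0.0269 eV

0.0269


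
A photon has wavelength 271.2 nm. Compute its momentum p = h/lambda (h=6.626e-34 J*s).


p = h / lambda
= 6.626e-34 / (271.2e-9)
= 6.626e-34 / 2.7120e-07
= 2.4432e-27 kg*m/s

2.4432e-27


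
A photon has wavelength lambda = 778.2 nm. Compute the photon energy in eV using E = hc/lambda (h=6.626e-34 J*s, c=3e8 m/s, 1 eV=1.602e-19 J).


E = hc / lambda
= (6.626e-34)(3e8) / (778.2e-9)
= 1.9878e-25 / 7.7820e-07
= 2.5544e-19 J
Converting to eV: 2.5544e-19 / 1.602e-19
= 1.5945 eV

1.5945


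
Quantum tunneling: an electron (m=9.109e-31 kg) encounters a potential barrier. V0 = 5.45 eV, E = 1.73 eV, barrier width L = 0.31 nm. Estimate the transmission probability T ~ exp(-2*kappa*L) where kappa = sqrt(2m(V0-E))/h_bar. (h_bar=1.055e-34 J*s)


V0 - E = 3.72 eV = 5.9594e-19 J
kappa = sqrt(2 * m * (V0-E)) / h_bar
= sqrt(2 * 9.109e-31 * 5.9594e-19) / 1.055e-34
= 9.8764e+09 /m
2*kappa*L = 2 * 9.8764e+09 * 0.31e-9
= 6.1234
T = exp(-6.1234) = 2.191004e-03

2.191004e-03


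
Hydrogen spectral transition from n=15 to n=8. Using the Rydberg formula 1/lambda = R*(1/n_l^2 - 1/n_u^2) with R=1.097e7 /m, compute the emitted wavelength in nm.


1/lambda = R * (1/n_l^2 - 1/n_u^2)
= 1.097e7 * (1/8^2 - 1/15^2)
= 1.097e7 * (0.015625 - 0.004444)
= 1.097e7 * 0.011181
= 1.2265e+05 /m
lambda = 1 / 1.2265e+05 = 8153.2355 nm

8153.2355


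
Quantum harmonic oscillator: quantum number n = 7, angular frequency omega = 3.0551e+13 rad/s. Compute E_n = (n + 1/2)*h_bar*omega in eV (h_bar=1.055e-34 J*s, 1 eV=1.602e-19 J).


E = (n + 1/2) * h_bar * omega
= (7 + 0.5) * 1.055e-34 * 3.0551e+13
= 7.5 * 3.2231e-21
= 2.4173e-20 J
= 0.1509 eV

0.1509


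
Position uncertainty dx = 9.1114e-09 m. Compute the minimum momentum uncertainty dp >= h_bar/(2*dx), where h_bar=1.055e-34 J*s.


dp = h_bar / (2 * dx)
= 1.055e-34 / (2 * 9.1114e-09)
= 1.055e-34 / 1.8223e-08
= 5.7895e-27 kg*m/s

5.7895e-27


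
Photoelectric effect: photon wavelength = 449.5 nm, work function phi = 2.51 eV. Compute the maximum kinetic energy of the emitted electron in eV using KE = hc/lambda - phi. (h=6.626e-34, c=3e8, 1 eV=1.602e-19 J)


E_photon = hc / lambda
= (6.626e-34)(3e8) / (449.5e-9)
= 4.4222e-19 J
= 2.7605 eV
KE = E_photon - phi
= 2.7605 - 2.51
= 0.2505 eV

0.2505


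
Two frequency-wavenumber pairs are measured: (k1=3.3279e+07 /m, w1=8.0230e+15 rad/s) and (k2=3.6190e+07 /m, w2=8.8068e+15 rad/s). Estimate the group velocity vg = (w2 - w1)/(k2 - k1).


vg = (w2 - w1) / (k2 - k1)
= (8.8068e+15 - 8.0230e+15) / (3.6190e+07 - 3.3279e+07)
= 7.8380e+14 / 2.9110e+06
= 2.6925e+08 m/s

2.6925e+08


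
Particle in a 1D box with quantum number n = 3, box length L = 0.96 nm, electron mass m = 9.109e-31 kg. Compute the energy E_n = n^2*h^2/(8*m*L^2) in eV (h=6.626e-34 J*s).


E = n^2 * h^2 / (8 * m * L^2)
= 3^2 * (6.626e-34)^2 / (8 * 9.109e-31 * (0.96e-9)^2)
= 9 * 4.3904e-67 / (8 * 9.109e-31 * 9.2160e-19)
= 5.8836e-19 J
= 3.6727 eV

3.6727


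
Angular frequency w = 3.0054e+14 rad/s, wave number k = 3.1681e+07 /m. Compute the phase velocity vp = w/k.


vp = w / k
= 3.0054e+14 / 3.1681e+07
= 9.4864e+06 m/s

9.4864e+06


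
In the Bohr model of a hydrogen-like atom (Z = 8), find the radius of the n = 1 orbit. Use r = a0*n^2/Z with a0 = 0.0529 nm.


r = a0 * n^2 / Z
= 0.0529 * 1^2 / 8
= 0.0529 * 1 / 8
= 0.0066 nm

0.0066


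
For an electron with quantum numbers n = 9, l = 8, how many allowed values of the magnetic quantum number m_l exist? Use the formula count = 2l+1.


m_l ranges from -l to +l in integer steps
So m_l goes from -8 to +8
Count = 2l + 1 = 2*8 + 1
= 17

17


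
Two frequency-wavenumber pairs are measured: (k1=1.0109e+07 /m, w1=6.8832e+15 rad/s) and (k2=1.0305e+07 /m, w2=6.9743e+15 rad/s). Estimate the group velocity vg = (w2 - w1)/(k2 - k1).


vg = (w2 - w1) / (k2 - k1)
= (6.9743e+15 - 6.8832e+15) / (1.0305e+07 - 1.0109e+07)
= 9.1100e+13 / 1.9600e+05
= 4.6480e+08 m/s

4.6480e+08


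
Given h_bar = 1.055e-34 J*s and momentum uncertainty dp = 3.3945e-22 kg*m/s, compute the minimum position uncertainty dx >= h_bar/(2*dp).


dx = h_bar / (2 * dp)
= 1.055e-34 / (2 * 3.3945e-22)
= 1.055e-34 / 6.7890e-22
= 1.5540e-13 m

1.5540e-13


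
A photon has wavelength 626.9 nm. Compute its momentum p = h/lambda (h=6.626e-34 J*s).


p = h / lambda
= 6.626e-34 / (626.9e-9)
= 6.626e-34 / 6.2690e-07
= 1.0569e-27 kg*m/s

1.0569e-27


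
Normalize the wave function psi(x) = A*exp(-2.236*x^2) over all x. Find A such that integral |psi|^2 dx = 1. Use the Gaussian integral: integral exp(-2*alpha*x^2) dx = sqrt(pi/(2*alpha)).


integral |psi|^2 dx = A^2 * sqrt(pi/(2*alpha)) = 1
A^2 = sqrt(2*alpha/pi)
= sqrt(2 * 2.236 / pi)
= 1.193098
A = sqrt(1.193098)
= 1.0923

1.0923


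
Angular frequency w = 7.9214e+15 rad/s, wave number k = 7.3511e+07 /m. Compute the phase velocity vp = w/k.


vp = w / k
= 7.9214e+15 / 7.3511e+07
= 1.0776e+08 m/s

1.0776e+08


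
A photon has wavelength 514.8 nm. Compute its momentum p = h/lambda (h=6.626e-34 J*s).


p = h / lambda
= 6.626e-34 / (514.8e-9)
= 6.626e-34 / 5.1480e-07
= 1.2871e-27 kg*m/s

1.2871e-27


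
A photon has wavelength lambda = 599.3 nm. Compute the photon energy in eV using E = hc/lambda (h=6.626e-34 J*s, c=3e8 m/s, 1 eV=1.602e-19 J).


E = hc / lambda
= (6.626e-34)(3e8) / (599.3e-9)
= 1.9878e-25 / 5.9930e-07
= 3.3169e-19 J
Converting to eV: 3.3169e-19 / 1.602e-19
= 2.0705 eV

2.0705


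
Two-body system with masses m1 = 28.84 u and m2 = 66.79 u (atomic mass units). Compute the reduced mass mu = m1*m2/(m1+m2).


mu = m1 * m2 / (m1 + m2)
= 28.84 * 66.79 / (28.84 + 66.79)
= 1926.2236 / 95.63
= 20.1425 u

20.1425
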